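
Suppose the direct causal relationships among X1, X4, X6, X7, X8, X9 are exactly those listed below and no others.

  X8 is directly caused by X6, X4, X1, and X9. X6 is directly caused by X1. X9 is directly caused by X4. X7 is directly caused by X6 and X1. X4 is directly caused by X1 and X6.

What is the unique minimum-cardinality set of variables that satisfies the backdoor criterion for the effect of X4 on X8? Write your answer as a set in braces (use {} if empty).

{X1, X6}

Variables eligible for adjustment (non-descendants of X4, excluding X4 and X8): {X1, X6, X7}.
Backdoor paths from X4 to X8:
  P1: X4 <- X1 -> X6 -> X8
  P2: X4 <- X1 -> X7 <- X6 -> X8
  P3: X4 <- X1 -> X8
  P4: X4 <- X6 <- X1 -> X8
  P5: X4 <- X6 -> X7 <- X1 -> X8
  P6: X4 <- X6 -> X8
The empty set is not sufficient: P1 (X4 <- X1 -> X6 -> X8) has no collider blocking it and no conditioned non-collider, so it is open.
Try {X1, X6}:
  P1: blocked at fork node X1 ∈ conditioning set.
  P2: blocked at fork node X1 ∈ conditioning set.
  P3: blocked at fork node X1 ∈ conditioning set.
  P4: blocked at chain node X6 ∈ conditioning set.
  P5: blocked at fork node X6 ∈ conditioning set.
  P6: blocked at fork node X6 ∈ conditioning set.
{X1, X6} contains no descendant of X4 and blocks every backdoor path.
Every element of {X1, X6} is needed (dropping X1 leaves P3 open; dropping X6 leaves P6 open), so no proper subset is valid.
Among all size-2 subsets of the eligible variables, only {X1, X6} blocks every backdoor path, so it is the unique smallest valid adjustment set.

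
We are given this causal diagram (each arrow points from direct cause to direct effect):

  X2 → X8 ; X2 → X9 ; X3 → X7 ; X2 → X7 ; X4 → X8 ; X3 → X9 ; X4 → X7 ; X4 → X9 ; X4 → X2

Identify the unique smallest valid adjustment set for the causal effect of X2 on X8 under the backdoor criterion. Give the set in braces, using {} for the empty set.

Variables eligible for adjustment (non-descendants of X2, excluding X2 and X8): {X3, X4}.
Backdoor paths from X2 to X8:
  P1: X2 <- X4 -> X8
The empty set is not sufficient: P1 (X2 <- X4 -> X8) has no collider blocking it and no conditioned non-collider, so it is open.
Try {X4}:
  P1: blocked at fork node X4 ∈ conditioning set.
{X4} contains no descendant of X2 and blocks every backdoor path.
No other singleton works — e.g. {X3} leaves P1 open — so {X4} is the unique smallest valid adjustment set.

{X4}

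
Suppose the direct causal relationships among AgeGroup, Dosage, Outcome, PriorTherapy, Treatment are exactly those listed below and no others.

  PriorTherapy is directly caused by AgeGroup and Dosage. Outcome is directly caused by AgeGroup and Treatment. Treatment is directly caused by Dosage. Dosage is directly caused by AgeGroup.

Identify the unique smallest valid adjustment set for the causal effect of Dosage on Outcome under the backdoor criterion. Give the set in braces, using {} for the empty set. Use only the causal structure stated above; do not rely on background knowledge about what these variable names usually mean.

{AgeGroup}

Variables eligible for adjustment (non-descendants of Dosage, excluding Dosage and Outcome): {AgeGroup}.
Backdoor paths from Dosage to Outcome:
  P1: Dosage <- AgeGroup -> Outcome
The empty set is not sufficient: P1 (Dosage <- AgeGroup -> Outcome) has no collider blocking it and no conditioned non-collider, so it is open.
Try {AgeGroup}:
  P1: blocked at fork node AgeGroup ∈ conditioning set.
{AgeGroup} contains no descendant of Dosage and blocks every backdoor path.
{AgeGroup} is the unique smallest valid adjustment set.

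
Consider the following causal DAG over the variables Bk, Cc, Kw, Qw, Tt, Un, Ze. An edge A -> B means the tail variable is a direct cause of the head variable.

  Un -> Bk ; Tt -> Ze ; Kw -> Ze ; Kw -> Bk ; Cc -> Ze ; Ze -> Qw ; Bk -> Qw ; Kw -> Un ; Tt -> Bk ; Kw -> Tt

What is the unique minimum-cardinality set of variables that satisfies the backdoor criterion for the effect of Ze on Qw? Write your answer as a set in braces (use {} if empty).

{Bk}

Variables eligible for adjustment (non-descendants of Ze, excluding Ze and Qw): {Bk, Cc, Kw, Tt, Un}.
Backdoor paths from Ze to Qw:
  P1: Ze <- Kw -> Un -> Bk -> Qw
  P2: Ze <- Kw -> Tt -> Bk -> Qw
  P3: Ze <- Kw -> Bk -> Qw
  P4: Ze <- Tt <- Kw -> Un -> Bk -> Qw
  P5: Ze <- Tt <- Kw -> Bk -> Qw
  P6: Ze <- Tt -> Bk -> Qw
The empty set is not sufficient: P1 (Ze <- Kw -> Un -> Bk -> Qw) has no collider blocking it and no conditioned non-collider, so it is open.
Try {Bk}:
  P1: blocked at chain node Bk ∈ conditioning set.
  P2: blocked at chain node Bk ∈ conditioning set.
  P3: blocked at chain node Bk ∈ conditioning set.
  P4: blocked at chain node Bk ∈ conditioning set.
  P5: blocked at chain node Bk ∈ conditioning set.
  P6: blocked at chain node Bk ∈ conditioning set.
{Bk} contains no descendant of Ze and blocks every backdoor path.
No other singleton works — e.g. {Kw} leaves P6 open — so {Bk} is the unique smallest valid adjustment set.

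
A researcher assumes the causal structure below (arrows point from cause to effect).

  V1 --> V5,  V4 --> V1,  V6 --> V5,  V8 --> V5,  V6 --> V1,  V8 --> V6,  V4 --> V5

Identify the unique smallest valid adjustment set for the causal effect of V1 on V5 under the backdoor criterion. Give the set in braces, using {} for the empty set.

{V4, V6}

Variables eligible for adjustment (non-descendants of V1, excluding V1 and V5): {V4, V6, V8}.
Backdoor paths from V1 to V5:
  P1: V1 <- V4 -> V5
  P2: V1 <- V6 <- V8 -> V5
  P3: V1 <- V6 -> V5
The empty set is not sufficient: P1 (V1 <- V4 -> V5) has no collider blocking it and no conditioned non-collider, so it is open.
Try {V4, V6}:
  P1: blocked at fork node V4 ∈ conditioning set.
  P2: blocked at chain node V6 ∈ conditioning set.
  P3: blocked at fork node V6 ∈ conditioning set.
{V4, V6} contains no descendant of V1 and blocks every backdoor path.
Every element of {V4, V6} is needed (dropping V4 leaves P1 open; dropping V6 leaves P2 open), so no proper subset is valid.
Among all size-2 subsets of the eligible variables, only {V4, V6} blocks every backdoor path, so it is the unique smallest valid adjustment set.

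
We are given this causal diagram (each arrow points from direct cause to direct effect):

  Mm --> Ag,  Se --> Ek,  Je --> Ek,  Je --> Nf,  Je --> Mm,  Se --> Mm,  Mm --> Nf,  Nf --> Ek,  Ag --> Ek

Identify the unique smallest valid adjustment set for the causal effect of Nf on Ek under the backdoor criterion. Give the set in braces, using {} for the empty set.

{Je, Mm}

Variables eligible for adjustment (non-descendants of Nf, excluding Nf and Ek): {Ag, Je, Mm, Se}.
Backdoor paths from Nf to Ek:
  P1: Nf <- Je -> Mm <- Se -> Ek
  P2: Nf <- Je -> Mm -> Ag -> Ek
  P3: Nf <- Je -> Ek
  P4: Nf <- Mm <- Je -> Ek
  P5: Nf <- Mm <- Se -> Ek
  P6: Nf <- Mm -> Ag -> Ek
The empty set is not sufficient: P2 (Nf <- Je -> Mm -> Ag -> Ek) has no collider blocking it and no conditioned non-collider, so it is open.
Try {Je, Mm}:
  P1: blocked at fork node Je ∈ conditioning set.
  P2: blocked at fork node Je ∈ conditioning set.
  P3: blocked at fork node Je ∈ conditioning set.
  P4: blocked at chain node Mm ∈ conditioning set.
  P5: blocked at chain node Mm ∈ conditioning set.
  P6: blocked at fork node Mm ∈ conditioning set.
{Je, Mm} contains no descendant of Nf and blocks every backdoor path.
Every element of {Je, Mm} is needed (dropping Je leaves P1 open; dropping Mm leaves P5 open), so no proper subset is valid.
Among all size-2 subsets of the eligible variables, only {Je, Mm} blocks every backdoor path, so it is the unique smallest valid adjustment set.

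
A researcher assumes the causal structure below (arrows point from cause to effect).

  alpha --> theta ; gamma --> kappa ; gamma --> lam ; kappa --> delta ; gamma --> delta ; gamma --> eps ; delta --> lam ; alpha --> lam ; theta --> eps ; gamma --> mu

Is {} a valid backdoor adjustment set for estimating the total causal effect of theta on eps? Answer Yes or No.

Yes

Backdoor paths from theta to eps (paths whose first edge points into theta):
  P1: theta <- alpha -> lam <- gamma -> eps
  P2: theta <- alpha -> lam <- delta <- gamma -> eps
  P3: theta <- alpha -> lam <- delta <- kappa <- gamma -> eps
Condition 1 (no descendant of theta in the set): holds — descendants of theta are {eps}; none are in {}.
Condition 2 (every backdoor path blocked by {}):
  P1: blocked at collider lam (neither it nor any descendant is in the conditioning set).
  P2: blocked at collider lam (neither it nor any descendant is in the conditioning set).
  P3: blocked at collider lam (neither it nor any descendant is in the conditioning set).
{} satisfies the backdoor criterion.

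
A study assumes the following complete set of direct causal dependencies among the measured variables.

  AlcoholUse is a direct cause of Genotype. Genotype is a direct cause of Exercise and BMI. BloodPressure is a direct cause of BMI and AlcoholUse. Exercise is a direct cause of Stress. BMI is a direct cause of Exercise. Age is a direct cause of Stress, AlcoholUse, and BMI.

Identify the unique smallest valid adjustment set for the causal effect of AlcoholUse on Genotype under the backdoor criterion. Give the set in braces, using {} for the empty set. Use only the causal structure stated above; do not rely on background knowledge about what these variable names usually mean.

Variables eligible for adjustment (non-descendants of AlcoholUse, excluding AlcoholUse and Genotype): {Age, BloodPressure}.
Backdoor paths from AlcoholUse to Genotype:
  P1: AlcoholUse <- Age -> BMI <- Genotype
  P2: AlcoholUse <- Age -> BMI -> Exercise <- Genotype
  P3: AlcoholUse <- Age -> Stress <- Exercise <- Genotype
  P4: AlcoholUse <- Age -> Stress <- Exercise <- BMI <- Genotype
  P5: AlcoholUse <- BloodPressure -> BMI <- Age -> Stress <- Exercise <- Genotype
  P6: AlcoholUse <- BloodPressure -> BMI <- Genotype
  P7: AlcoholUse <- BloodPressure -> BMI -> Exercise <- Genotype
Each backdoor path contains an unconditioned collider, so every path is already blocked with the empty conditioning set:
  P1: blocked at collider BMI (neither it nor any descendant is in the conditioning set).
  P2: blocked at collider Exercise (neither it nor any descendant is in the conditioning set).
  P3: blocked at collider Stress (neither it nor any descendant is in the conditioning set).
  P4: blocked at collider Stress (neither it nor any descendant is in the conditioning set).
  P5: blocked at collider BMI (neither it nor any descendant is in the conditioning set).
  P6: blocked at collider BMI (neither it nor any descendant is in the conditioning set).
  P7: blocked at collider Exercise (neither it nor any descendant is in the conditioning set).
The empty set is therefore the unique smallest valid set.

{}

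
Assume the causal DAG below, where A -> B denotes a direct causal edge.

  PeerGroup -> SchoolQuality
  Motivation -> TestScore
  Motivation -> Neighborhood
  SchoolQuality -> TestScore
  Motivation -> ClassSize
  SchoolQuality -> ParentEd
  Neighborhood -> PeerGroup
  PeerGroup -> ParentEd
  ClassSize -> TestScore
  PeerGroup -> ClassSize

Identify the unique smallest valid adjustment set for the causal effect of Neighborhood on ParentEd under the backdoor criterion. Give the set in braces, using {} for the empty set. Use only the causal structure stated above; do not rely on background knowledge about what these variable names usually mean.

{}

Variables eligible for adjustment (non-descendants of Neighborhood, excluding Neighborhood and ParentEd): {Motivation}.
Backdoor paths from Neighborhood to ParentEd:
  P1: Neighborhood <- Motivation -> ClassSize <- PeerGroup -> SchoolQuality -> ParentEd
  P2: Neighborhood <- Motivation -> ClassSize <- PeerGroup -> ParentEd
  P3: Neighborhood <- Motivation -> ClassSize -> TestScore <- SchoolQuality <- PeerGroup -> ParentEd
  P4: Neighborhood <- Motivation -> ClassSize -> TestScore <- SchoolQuality -> ParentEd
  P5: Neighborhood <- Motivation -> TestScore <- SchoolQuality <- PeerGroup -> ParentEd
  P6: Neighborhood <- Motivation -> TestScore <- SchoolQuality -> ParentEd
  P7: Neighborhood <- Motivation -> TestScore <- ClassSize <- PeerGroup -> SchoolQuality -> ParentEd
  P8: Neighborhood <- Motivation -> TestScore <- ClassSize <- PeerGroup -> ParentEd
Each backdoor path contains an unconditioned collider, so every path is already blocked with the empty conditioning set:
  P1: blocked at collider ClassSize (neither it nor any descendant is in the conditioning set).
  P2: blocked at collider ClassSize (neither it nor any descendant is in the conditioning set).
  P3: blocked at collider TestScore (neither it nor any descendant is in the conditioning set).
  P4: blocked at collider TestScore (neither it nor any descendant is in the conditioning set).
  P5: blocked at collider TestScore (neither it nor any descendant is in the conditioning set).
  P6: blocked at collider TestScore (neither it nor any descendant is in the conditioning set).
  P7: blocked at collider TestScore (neither it nor any descendant is in the conditioning set).
  P8: blocked at collider TestScore (neither it nor any descendant is in the conditioning set).
The empty set is therefore the unique smallest valid set.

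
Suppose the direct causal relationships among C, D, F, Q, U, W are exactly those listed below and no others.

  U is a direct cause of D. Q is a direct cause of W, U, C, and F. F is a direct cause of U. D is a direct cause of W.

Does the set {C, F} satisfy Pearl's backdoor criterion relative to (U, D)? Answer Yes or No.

Backdoor paths from U to D (paths whose first edge points into U):
  P1: U <- Q -> W <- D
  P2: U <- F <- Q -> W <- D
Condition 1 (no descendant of U in the set): holds — descendants of U are {D, W}; none are in {C, F}.
Condition 2 (every backdoor path blocked by {C, F}):
  P1: blocked at collider W (neither it nor any descendant is in the conditioning set).
  P2: blocked at chain node F ∈ conditioning set.
{C, F} satisfies the backdoor criterion.

Yes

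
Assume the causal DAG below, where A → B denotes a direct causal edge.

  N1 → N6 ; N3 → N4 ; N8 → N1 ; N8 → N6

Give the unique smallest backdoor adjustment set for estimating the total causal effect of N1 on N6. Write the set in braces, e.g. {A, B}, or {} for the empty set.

{N8}

Variables eligible for adjustment (non-descendants of N1, excluding N1 and N6): {N3, N4, N8}.
Backdoor paths from N1 to N6:
  P1: N1 <- N8 -> N6
The empty set is not sufficient: P1 (N1 <- N8 -> N6) has no collider blocking it and no conditioned non-collider, so it is open.
Try {N8}:
  P1: blocked at fork node N8 ∈ conditioning set.
{N8} contains no descendant of N1 and blocks every backdoor path.
No other singleton works — e.g. {N3} leaves P1 open — so {N8} is the unique smallest valid adjustment set.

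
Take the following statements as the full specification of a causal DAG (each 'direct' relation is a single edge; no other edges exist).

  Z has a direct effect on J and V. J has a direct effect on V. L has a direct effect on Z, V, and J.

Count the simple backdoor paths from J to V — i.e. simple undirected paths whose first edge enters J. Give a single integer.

A backdoor path from J to V is any simple undirected path whose first edge points into J (i.e. leaves J via a parent).
Parents of J: {L, Z}.
Enumerating:
  P1: J <- L -> Z -> V
  P2: J <- L -> V
  P3: J <- Z <- L -> V
  P4: J <- Z -> V
That exhausts the simple backdoor paths. Count: 4.

4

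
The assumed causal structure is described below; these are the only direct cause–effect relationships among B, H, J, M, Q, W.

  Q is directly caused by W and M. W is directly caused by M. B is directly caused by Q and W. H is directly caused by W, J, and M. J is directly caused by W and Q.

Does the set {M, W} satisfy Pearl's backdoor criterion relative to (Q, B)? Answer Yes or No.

Backdoor paths from Q to B (paths whose first edge points into Q):
  P1: Q <- M -> W -> B
  P2: Q <- M -> H <- W -> B
  P3: Q <- M -> H <- J <- W -> B
  P4: Q <- W -> B
Condition 1 (no descendant of Q in the set): holds — descendants of Q are {B, H, J}; none are in {M, W}.
Condition 2 (every backdoor path blocked by {M, W}):
  P1: blocked at fork node M ∈ conditioning set.
  P2: blocked at fork node M ∈ conditioning set.
  P3: blocked at fork node M ∈ conditioning set.
  P4: blocked at fork node W ∈ conditioning set.
{M, W} satisfies the backdoor criterion.

Yes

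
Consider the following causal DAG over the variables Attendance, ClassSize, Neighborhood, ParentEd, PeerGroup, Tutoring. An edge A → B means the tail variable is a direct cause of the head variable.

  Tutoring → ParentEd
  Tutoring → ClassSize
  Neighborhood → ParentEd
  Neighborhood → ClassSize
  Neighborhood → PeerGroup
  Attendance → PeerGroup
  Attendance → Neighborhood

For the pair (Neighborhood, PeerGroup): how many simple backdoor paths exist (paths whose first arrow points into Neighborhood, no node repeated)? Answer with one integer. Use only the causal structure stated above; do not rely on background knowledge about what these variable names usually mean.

A backdoor path from Neighborhood to PeerGroup is any simple undirected path whose first edge points into Neighborhood (i.e. leaves Neighborhood via a parent).
Parents of Neighborhood: {Attendance}.
Enumerating:
  P1: Neighborhood <- Attendance -> PeerGroup
That exhausts the simple backdoor paths. Count: 1.

1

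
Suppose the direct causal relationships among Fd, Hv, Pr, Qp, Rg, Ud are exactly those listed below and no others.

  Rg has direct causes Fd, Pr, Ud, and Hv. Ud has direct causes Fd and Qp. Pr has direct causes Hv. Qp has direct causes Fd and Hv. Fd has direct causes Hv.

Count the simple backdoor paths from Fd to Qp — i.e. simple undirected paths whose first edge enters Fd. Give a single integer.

A backdoor path from Fd to Qp is any simple undirected path whose first edge points into Fd (i.e. leaves Fd via a parent).
Parents of Fd: {Hv}.
Enumerating:
  P1: Fd <- Hv -> Pr -> Rg <- Ud <- Qp
  P2: Fd <- Hv -> Qp
  P3: Fd <- Hv -> Rg <- Ud <- Qp
That exhausts the simple backdoor paths. Count: 3.

3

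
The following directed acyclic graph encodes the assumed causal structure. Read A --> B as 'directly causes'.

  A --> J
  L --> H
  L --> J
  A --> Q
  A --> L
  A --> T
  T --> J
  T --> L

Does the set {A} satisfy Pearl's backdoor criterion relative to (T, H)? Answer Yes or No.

Backdoor paths from T to H (paths whose first edge points into T):
  P1: T <- A -> L -> H
  P2: T <- A -> J <- L -> H
Condition 1 (no descendant of T in the set): holds — descendants of T are {H, J, L}; none are in {A}.
Condition 2 (every backdoor path blocked by {A}):
  P1: blocked at fork node A ∈ conditioning set.
  P2: blocked at fork node A ∈ conditioning set.
{A} satisfies the backdoor criterion.

Yes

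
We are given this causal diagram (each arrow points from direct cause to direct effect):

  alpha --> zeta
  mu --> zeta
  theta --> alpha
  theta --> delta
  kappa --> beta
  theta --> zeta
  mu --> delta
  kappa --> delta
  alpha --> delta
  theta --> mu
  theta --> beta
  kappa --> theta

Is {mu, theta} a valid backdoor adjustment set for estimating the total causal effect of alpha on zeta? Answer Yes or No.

Yes

Backdoor paths from alpha to zeta (paths whose first edge points into alpha):
  P1: alpha <- theta <- kappa -> delta <- mu -> zeta
  P2: alpha <- theta -> mu -> zeta
  P3: alpha <- theta -> beta <- kappa -> delta <- mu -> zeta
  P4: alpha <- theta -> zeta
  P5: alpha <- theta -> delta <- mu -> zeta
Condition 1 (no descendant of alpha in the set): holds — descendants of alpha are {delta, zeta}; none are in {mu, theta}.
Condition 2 (every backdoor path blocked by {mu, theta}):
  P1: blocked at chain node theta ∈ conditioning set.
  P2: blocked at fork node theta ∈ conditioning set.
  P3: blocked at fork node theta ∈ conditioning set.
  P4: blocked at fork node theta ∈ conditioning set.
  P5: blocked at fork node theta ∈ conditioning set.
{mu, theta} satisfies the backdoor criterion.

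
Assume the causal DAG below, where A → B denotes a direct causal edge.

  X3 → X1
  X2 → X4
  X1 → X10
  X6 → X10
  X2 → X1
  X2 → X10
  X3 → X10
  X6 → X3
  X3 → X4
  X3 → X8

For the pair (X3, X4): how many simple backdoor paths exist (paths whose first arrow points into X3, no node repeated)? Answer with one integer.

A backdoor path from X3 to X4 is any simple undirected path whose first edge points into X3 (i.e. leaves X3 via a parent).
Parents of X3: {X6}.
Enumerating:
  P1: X3 <- X6 -> X10 <- X2 -> X4
  P2: X3 <- X6 -> X10 <- X1 <- X2 -> X4
That exhausts the simple backdoor paths. Count: 2.

2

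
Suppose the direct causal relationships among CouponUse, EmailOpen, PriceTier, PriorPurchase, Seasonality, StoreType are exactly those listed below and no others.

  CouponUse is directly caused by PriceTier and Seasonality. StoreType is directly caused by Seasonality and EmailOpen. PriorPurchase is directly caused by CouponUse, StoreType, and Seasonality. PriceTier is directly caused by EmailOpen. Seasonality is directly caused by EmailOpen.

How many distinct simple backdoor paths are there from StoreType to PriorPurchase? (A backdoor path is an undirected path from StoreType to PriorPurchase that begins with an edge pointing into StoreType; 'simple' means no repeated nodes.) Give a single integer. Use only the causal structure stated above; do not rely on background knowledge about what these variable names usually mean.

7

A backdoor path from StoreType to PriorPurchase is any simple undirected path whose first edge points into StoreType (i.e. leaves StoreType via a parent).
Parents of StoreType: {EmailOpen, Seasonality}.
Enumerating:
  P1: StoreType <- EmailOpen -> PriceTier -> CouponUse <- Seasonality -> PriorPurchase
  P2: StoreType <- EmailOpen -> PriceTier -> CouponUse -> PriorPurchase
  P3: StoreType <- EmailOpen -> Seasonality -> CouponUse -> PriorPurchase
  P4: StoreType <- EmailOpen -> Seasonality -> PriorPurchase
  P5: StoreType <- Seasonality <- EmailOpen -> PriceTier -> CouponUse -> PriorPurchase
  P6: StoreType <- Seasonality -> CouponUse -> PriorPurchase
  P7: StoreType <- Seasonality -> PriorPurchase
That exhausts the simple backdoor paths. Count: 7.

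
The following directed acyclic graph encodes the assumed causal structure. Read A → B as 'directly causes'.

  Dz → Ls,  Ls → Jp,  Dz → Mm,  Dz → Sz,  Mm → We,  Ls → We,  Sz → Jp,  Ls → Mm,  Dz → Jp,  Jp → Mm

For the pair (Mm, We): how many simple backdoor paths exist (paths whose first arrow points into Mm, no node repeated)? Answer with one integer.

A backdoor path from Mm to We is any simple undirected path whose first edge points into Mm (i.e. leaves Mm via a parent).
Parents of Mm: {Dz, Jp, Ls}.
Enumerating:
  P1: Mm <- Dz -> Sz -> Jp <- Ls -> We
  P2: Mm <- Dz -> Ls -> We
  P3: Mm <- Dz -> Jp <- Ls -> We
  P4: Mm <- Ls -> We
  P5: Mm <- Jp <- Dz -> Ls -> We
  P6: Mm <- Jp <- Sz <- Dz -> Ls -> We
  P7: Mm <- Jp <- Ls -> We
That exhausts the simple backdoor paths. Count: 7.

7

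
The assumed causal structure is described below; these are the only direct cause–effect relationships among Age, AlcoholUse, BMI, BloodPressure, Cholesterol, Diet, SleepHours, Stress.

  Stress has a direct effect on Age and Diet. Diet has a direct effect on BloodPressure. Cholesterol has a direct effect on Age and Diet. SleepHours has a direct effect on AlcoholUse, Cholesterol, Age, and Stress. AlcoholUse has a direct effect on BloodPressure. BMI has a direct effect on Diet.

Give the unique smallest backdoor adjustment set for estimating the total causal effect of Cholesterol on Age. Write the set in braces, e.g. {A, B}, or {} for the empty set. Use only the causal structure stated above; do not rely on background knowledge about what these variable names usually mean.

Variables eligible for adjustment (non-descendants of Cholesterol, excluding Cholesterol and Age): {AlcoholUse, BMI, SleepHours, Stress}.
Backdoor paths from Cholesterol to Age:
  P1: Cholesterol <- SleepHours -> Stress -> Age
  P2: Cholesterol <- SleepHours -> AlcoholUse -> BloodPressure <- Diet <- Stress -> Age
  P3: Cholesterol <- SleepHours -> Age
The empty set is not sufficient: P1 (Cholesterol <- SleepHours -> Stress -> Age) has no collider blocking it and no conditioned non-collider, so it is open.
Try {SleepHours}:
  P1: blocked at fork node SleepHours ∈ conditioning set.
  P2: blocked at fork node SleepHours ∈ conditioning set.
  P3: blocked at fork node SleepHours ∈ conditioning set.
{SleepHours} contains no descendant of Cholesterol and blocks every backdoor path.
No other singleton works — e.g. {Stress} leaves P3 open — so {SleepHours} is the unique smallest valid adjustment set.

{SleepHours}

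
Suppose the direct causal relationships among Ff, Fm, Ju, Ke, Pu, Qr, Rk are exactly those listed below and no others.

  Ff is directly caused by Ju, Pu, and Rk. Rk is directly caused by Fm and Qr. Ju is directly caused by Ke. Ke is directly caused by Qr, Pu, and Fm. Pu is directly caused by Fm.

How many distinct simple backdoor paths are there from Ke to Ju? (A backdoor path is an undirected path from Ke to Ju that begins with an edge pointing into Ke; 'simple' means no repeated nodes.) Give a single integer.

A backdoor path from Ke to Ju is any simple undirected path whose first edge points into Ke (i.e. leaves Ke via a parent).
Parents of Ke: {Fm, Pu, Qr}.
Enumerating:
  P1: Ke <- Qr -> Rk <- Fm -> Pu -> Ff <- Ju
  P2: Ke <- Qr -> Rk -> Ff <- Ju
  P3: Ke <- Fm -> Rk -> Ff <- Ju
  P4: Ke <- Fm -> Pu -> Ff <- Ju
  P5: Ke <- Pu <- Fm -> Rk -> Ff <- Ju
  P6: Ke <- Pu -> Ff <- Ju
That exhausts the simple backdoor paths. Count: 6.

6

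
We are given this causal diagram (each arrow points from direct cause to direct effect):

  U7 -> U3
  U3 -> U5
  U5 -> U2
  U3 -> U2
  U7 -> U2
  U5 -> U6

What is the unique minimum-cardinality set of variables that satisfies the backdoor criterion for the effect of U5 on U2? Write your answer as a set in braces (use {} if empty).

{U3}

Variables eligible for adjustment (non-descendants of U5, excluding U5 and U2): {U3, U7}.
Backdoor paths from U5 to U2:
  P1: U5 <- U3 <- U7 -> U2
  P2: U5 <- U3 -> U2
The empty set is not sufficient: P1 (U5 <- U3 <- U7 -> U2) has no collider blocking it and no conditioned non-collider, so it is open.
Try {U3}:
  P1: blocked at chain node U3 ∈ conditioning set.
  P2: blocked at fork node U3 ∈ conditioning set.
{U3} contains no descendant of U5 and blocks every backdoor path.
No other singleton works — e.g. {U7} leaves P2 open — so {U3} is the unique smallest valid adjustment set.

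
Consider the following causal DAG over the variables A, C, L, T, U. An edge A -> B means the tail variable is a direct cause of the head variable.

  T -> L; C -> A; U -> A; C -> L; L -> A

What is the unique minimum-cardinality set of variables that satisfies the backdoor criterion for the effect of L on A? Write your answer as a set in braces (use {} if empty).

{C}

Variables eligible for adjustment (non-descendants of L, excluding L and A): {C, T, U}.
Backdoor paths from L to A:
  P1: L <- C -> A
The empty set is not sufficient: P1 (L <- C -> A) has no collider blocking it and no conditioned non-collider, so it is open.
Try {C}:
  P1: blocked at fork node C ∈ conditioning set.
{C} contains no descendant of L and blocks every backdoor path.
No other singleton works — e.g. {U} leaves P1 open — so {C} is the unique smallest valid adjustment set.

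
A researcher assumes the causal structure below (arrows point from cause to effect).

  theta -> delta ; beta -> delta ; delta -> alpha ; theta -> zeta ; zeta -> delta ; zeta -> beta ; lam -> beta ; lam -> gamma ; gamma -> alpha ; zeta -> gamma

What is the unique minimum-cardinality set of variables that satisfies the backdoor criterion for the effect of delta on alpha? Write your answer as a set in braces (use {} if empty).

{gamma}

Variables eligible for adjustment (non-descendants of delta, excluding delta and alpha): {beta, gamma, lam, theta, zeta}.
Backdoor paths from delta to alpha:
  P1: delta <- theta -> zeta -> gamma -> alpha
  P2: delta <- theta -> zeta -> beta <- lam -> gamma -> alpha
  P3: delta <- zeta -> gamma -> alpha
  P4: delta <- zeta -> beta <- lam -> gamma -> alpha
  P5: delta <- beta <- zeta -> gamma -> alpha
  P6: delta <- beta <- lam -> gamma -> alpha
The empty set is not sufficient: P1 (delta <- theta -> zeta -> gamma -> alpha) has no collider blocking it and no conditioned non-collider, so it is open.
Try {gamma}:
  P1: blocked at chain node gamma ∈ conditioning set.
  P2: blocked at collider beta (neither it nor any descendant is in the conditioning set).
  P3: blocked at chain node gamma ∈ conditioning set.
  P4: blocked at collider beta (neither it nor any descendant is in the conditioning set).
  P5: blocked at chain node gamma ∈ conditioning set.
  P6: blocked at chain node gamma ∈ conditioning set.
{gamma} contains no descendant of delta and blocks every backdoor path.
No other singleton works — e.g. {theta} leaves P3 open — so {gamma} is the unique smallest valid adjustment set.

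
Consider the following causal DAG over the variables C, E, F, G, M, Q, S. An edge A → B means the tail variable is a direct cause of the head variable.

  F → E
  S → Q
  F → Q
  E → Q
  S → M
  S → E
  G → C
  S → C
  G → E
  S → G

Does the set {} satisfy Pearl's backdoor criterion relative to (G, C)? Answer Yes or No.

Backdoor paths from G to C (paths whose first edge points into G):
  P1: G <- S -> C
Condition 1 (no descendant of G in the set): holds — descendants of G are {C, E, Q}; none are in {}.
Condition 2 (every backdoor path blocked by {}):
  P1: open — no interior node is in the conditioning set.
{} does not satisfy the backdoor criterion.

No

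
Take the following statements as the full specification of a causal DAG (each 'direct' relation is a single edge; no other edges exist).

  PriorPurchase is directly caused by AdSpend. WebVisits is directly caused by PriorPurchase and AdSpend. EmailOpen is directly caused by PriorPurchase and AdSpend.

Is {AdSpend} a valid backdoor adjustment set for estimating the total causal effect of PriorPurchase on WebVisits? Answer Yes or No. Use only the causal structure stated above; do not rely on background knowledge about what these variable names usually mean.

Backdoor paths from PriorPurchase to WebVisits (paths whose first edge points into PriorPurchase):
  P1: PriorPurchase <- AdSpend -> WebVisits
Condition 1 (no descendant of PriorPurchase in the set): holds — descendants of PriorPurchase are {EmailOpen, WebVisits}; none are in {AdSpend}.
Condition 2 (every backdoor path blocked by {AdSpend}):
  P1: blocked at fork node AdSpend ∈ conditioning set.
{AdSpend} satisfies the backdoor criterion.

Yes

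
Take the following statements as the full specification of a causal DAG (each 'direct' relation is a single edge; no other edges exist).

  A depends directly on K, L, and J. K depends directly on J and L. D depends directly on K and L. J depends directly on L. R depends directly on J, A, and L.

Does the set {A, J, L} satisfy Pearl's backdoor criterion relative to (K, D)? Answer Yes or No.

Backdoor paths from K to D (paths whose first edge points into K):
  P1: K <- L -> D
  P2: K <- J <- L -> D
  P3: K <- J -> A <- L -> D
  P4: K <- J -> A -> R <- L -> D
  P5: K <- J -> R <- L -> D
  P6: K <- J -> R <- A <- L -> D
Condition 1 (no descendant of K in the set): FAILS — A is a descendant of K.
Condition 2 (every backdoor path blocked by {A, J, L}):
  P1: blocked at fork node L ∈ conditioning set.
  P2: blocked at chain node J ∈ conditioning set.
  P3: blocked at fork node J ∈ conditioning set.
  P4: blocked at fork node J ∈ conditioning set.
  P5: blocked at fork node J ∈ conditioning set.
  P6: blocked at fork node J ∈ conditioning set.
{A, J, L} does not satisfy the backdoor criterion.

No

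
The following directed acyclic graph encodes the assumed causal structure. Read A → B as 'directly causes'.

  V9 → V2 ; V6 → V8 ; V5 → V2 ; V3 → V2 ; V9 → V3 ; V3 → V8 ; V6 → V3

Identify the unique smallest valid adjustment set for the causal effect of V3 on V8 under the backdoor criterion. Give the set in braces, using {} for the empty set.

{V6}

Variables eligible for adjustment (non-descendants of V3, excluding V3 and V8): {V5, V6, V9}.
Backdoor paths from V3 to V8:
  P1: V3 <- V6 -> V8
The empty set is not sufficient: P1 (V3 <- V6 -> V8) has no collider blocking it and no conditioned non-collider, so it is open.
Try {V6}:
  P1: blocked at fork node V6 ∈ conditioning set.
{V6} contains no descendant of V3 and blocks every backdoor path.
No other singleton works — e.g. {V9} leaves P1 open — so {V6} is the unique smallest valid adjustment set.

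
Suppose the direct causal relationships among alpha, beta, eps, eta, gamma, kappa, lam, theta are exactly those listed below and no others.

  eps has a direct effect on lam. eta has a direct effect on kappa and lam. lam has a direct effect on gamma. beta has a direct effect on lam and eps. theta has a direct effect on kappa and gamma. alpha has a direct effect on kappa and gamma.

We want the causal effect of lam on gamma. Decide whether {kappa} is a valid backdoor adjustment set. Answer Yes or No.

No

Backdoor paths from lam to gamma (paths whose first edge points into lam):
  P1: lam <- eta -> kappa <- theta -> gamma
  P2: lam <- eta -> kappa <- alpha -> gamma
Condition 1 (no descendant of lam in the set): holds — descendants of lam are {gamma}; none are in {kappa}.
Condition 2 (every backdoor path blocked by {kappa}):
  P1: open — collider(s) kappa are conditioned on (or have a conditioned descendant) and no non-collider on the path is in the set.
  P2: open — collider(s) kappa are conditioned on (or have a conditioned descendant) and no non-collider on the path is in the set.
{kappa} does not satisfy the backdoor criterion.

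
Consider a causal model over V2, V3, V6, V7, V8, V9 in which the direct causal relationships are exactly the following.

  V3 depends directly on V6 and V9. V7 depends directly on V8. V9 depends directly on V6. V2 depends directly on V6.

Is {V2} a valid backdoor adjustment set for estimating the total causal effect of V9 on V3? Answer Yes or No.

Backdoor paths from V9 to V3 (paths whose first edge points into V9):
  P1: V9 <- V6 -> V3
Condition 1 (no descendant of V9 in the set): holds — descendants of V9 are {V3}; none are in {V2}.
Condition 2 (every backdoor path blocked by {V2}):
  P1: open — no interior node is in the conditioning set.
{V2} does not satisfy the backdoor criterion.

No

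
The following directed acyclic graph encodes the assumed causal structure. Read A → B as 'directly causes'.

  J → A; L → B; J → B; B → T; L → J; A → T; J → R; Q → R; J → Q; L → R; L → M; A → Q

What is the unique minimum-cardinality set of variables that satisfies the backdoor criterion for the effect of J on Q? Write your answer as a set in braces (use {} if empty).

Variables eligible for adjustment (non-descendants of J, excluding J and Q): {L, M}.
Backdoor paths from J to Q:
  P1: J <- L -> B -> T <- A -> Q
  P2: J <- L -> R <- Q
Each backdoor path contains an unconditioned collider, so every path is already blocked with the empty conditioning set:
  P1: blocked at collider T (neither it nor any descendant is in the conditioning set).
  P2: blocked at collider R (neither it nor any descendant is in the conditioning set).
The empty set is therefore the unique smallest valid set.

{}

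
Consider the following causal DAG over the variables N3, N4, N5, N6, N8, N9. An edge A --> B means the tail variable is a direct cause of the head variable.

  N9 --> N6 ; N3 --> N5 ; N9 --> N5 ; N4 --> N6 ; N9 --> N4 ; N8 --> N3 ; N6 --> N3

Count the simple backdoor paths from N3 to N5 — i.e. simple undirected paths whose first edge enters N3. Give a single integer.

A backdoor path from N3 to N5 is any simple undirected path whose first edge points into N3 (i.e. leaves N3 via a parent).
Parents of N3: {N6, N8}.
Enumerating:
  P1: N3 <- N6 <- N9 -> N5
  P2: N3 <- N6 <- N4 <- N9 -> N5
That exhausts the simple backdoor paths. Count: 2.

2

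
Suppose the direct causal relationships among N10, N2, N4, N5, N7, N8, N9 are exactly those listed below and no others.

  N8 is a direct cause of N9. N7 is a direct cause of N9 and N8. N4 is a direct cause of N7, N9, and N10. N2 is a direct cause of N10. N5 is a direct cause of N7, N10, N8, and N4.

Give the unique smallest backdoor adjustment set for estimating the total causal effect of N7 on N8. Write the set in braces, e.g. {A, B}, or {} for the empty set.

Variables eligible for adjustment (non-descendants of N7, excluding N7 and N8): {N10, N2, N4, N5}.
Backdoor paths from N7 to N8:
  P1: N7 <- N5 -> N4 -> N9 <- N8
  P2: N7 <- N5 -> N10 <- N4 -> N9 <- N8
  P3: N7 <- N5 -> N8
  P4: N7 <- N4 <- N5 -> N8
  P5: N7 <- N4 -> N10 <- N5 -> N8
  P6: N7 <- N4 -> N9 <- N8
The empty set is not sufficient: P3 (N7 <- N5 -> N8) has no collider blocking it and no conditioned non-collider, so it is open.
Try {N5}:
  P1: blocked at fork node N5 ∈ conditioning set.
  P2: blocked at fork node N5 ∈ conditioning set.
  P3: blocked at fork node N5 ∈ conditioning set.
  P4: blocked at fork node N5 ∈ conditioning set.
  P5: blocked at collider N10 (neither it nor any descendant is in the conditioning set).
  P6: blocked at collider N9 (neither it nor any descendant is in the conditioning set).
{N5} contains no descendant of N7 and blocks every backdoor path.
No other singleton works — e.g. {N2} leaves P3 open — so {N5} is the unique smallest valid adjustment set.

{N5}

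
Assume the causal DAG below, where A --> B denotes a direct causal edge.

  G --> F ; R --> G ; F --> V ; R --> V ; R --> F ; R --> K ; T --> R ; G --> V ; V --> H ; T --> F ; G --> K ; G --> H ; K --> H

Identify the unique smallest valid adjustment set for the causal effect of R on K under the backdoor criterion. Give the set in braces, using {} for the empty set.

Variables eligible for adjustment (non-descendants of R, excluding R and K): {T}.
Backdoor paths from R to K:
  P1: R <- T -> F <- G -> V -> H <- K
  P2: R <- T -> F <- G -> K
  P3: R <- T -> F <- G -> H <- K
  P4: R <- T -> F -> V <- G -> K
  P5: R <- T -> F -> V <- G -> H <- K
  P6: R <- T -> F -> V -> H <- G -> K
  P7: R <- T -> F -> V -> H <- K
Each backdoor path contains an unconditioned collider, so every path is already blocked with the empty conditioning set:
  P1: blocked at collider F (neither it nor any descendant is in the conditioning set).
  P2: blocked at collider F (neither it nor any descendant is in the conditioning set).
  P3: blocked at collider F (neither it nor any descendant is in the conditioning set).
  P4: blocked at collider V (neither it nor any descendant is in the conditioning set).
  P5: blocked at collider V (neither it nor any descendant is in the conditioning set).
  P6: blocked at collider H (neither it nor any descendant is in the conditioning set).
  P7: blocked at collider H (neither it nor any descendant is in the conditioning set).
The empty set is therefore the unique smallest valid set.

{}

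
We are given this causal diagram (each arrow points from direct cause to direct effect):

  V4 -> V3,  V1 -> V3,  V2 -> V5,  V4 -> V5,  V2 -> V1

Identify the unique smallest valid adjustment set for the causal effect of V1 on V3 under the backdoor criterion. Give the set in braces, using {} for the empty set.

Variables eligible for adjustment (non-descendants of V1, excluding V1 and V3): {V2, V4, V5}.
Backdoor paths from V1 to V3:
  P1: V1 <- V2 -> V5 <- V4 -> V3
Each backdoor path contains an unconditioned collider, so every path is already blocked with the empty conditioning set:
  P1: blocked at collider V5 (neither it nor any descendant is in the conditioning set).
The empty set is therefore the unique smallest valid set.

{}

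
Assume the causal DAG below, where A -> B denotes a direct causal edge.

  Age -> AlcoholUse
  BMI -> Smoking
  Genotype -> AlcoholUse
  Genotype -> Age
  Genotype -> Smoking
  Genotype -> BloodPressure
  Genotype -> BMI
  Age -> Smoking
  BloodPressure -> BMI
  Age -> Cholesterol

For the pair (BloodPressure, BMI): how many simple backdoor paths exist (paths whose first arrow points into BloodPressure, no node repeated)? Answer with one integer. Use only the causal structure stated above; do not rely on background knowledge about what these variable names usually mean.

4

A backdoor path from BloodPressure to BMI is any simple undirected path whose first edge points into BloodPressure (i.e. leaves BloodPressure via a parent).
Parents of BloodPressure: {Genotype}.
Enumerating:
  P1: BloodPressure <- Genotype -> BMI
  P2: BloodPressure <- Genotype -> Age -> Smoking <- BMI
  P3: BloodPressure <- Genotype -> Smoking <- BMI
  P4: BloodPressure <- Genotype -> AlcoholUse <- Age -> Smoking <- BMI
That exhausts the simple backdoor paths. Count: 4.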